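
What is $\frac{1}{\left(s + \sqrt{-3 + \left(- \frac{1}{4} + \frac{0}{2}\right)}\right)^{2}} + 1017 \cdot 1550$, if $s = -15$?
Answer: $\frac{2 \left(47290500 \sqrt{13} + 699111227 i\right)}{60 \sqrt{13} + 887 i} \approx 1.5764 \cdot 10^{6} + 0.0010986 i$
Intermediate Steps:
$\frac{1}{\left(s + \sqrt{-3 + \left(- \frac{1}{4} + \frac{0}{2}\right)}\right)^{2}} + 1017 \cdot 1550 = \frac{1}{\left(-15 + \sqrt{-3 + \left(- \frac{1}{4} + \frac{0}{2}\right)}\right)^{2}} + 1017 \cdot 1550 = \frac{1}{\left(-15 + \sqrt{-3 + \left(\left(-1\right) \frac{1}{4} + 0 \cdot \frac{1}{2}\right)}\right)^{2}} + 1576350 = \frac{1}{\left(-15 + \sqrt{-3 + \left(- \frac{1}{4} + 0\right)}\right)^{2}} + 1576350 = \frac{1}{\left(-15 + \sqrt{-3 - \frac{1}{4}}\right)^{2}} + 1576350 = \frac{1}{\left(-15 + \sqrt{- \frac{13}{4}}\right)^{2}} + 1576350 = \frac{1}{\left(-15 + \frac{i \sqrt{13}}{2}\right)^{2}} + 1576350 = 1576350 + \frac{1}{\left(-15 + \frac{i \sqrt{13}}{2}\right)^{2}}$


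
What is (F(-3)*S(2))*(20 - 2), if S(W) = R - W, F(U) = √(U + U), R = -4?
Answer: -108*I*√6 ≈ -264.54*I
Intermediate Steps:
F(U) = √2*√U (F(U) = √(2*U) = √2*√U)
S(W) = -4 - W
(F(-3)*S(2))*(20 - 2) = ((√2*√(-3))*(-4 - 1*2))*(20 - 2) = ((√2*(I*√3))*(-4 - 2))*18 = ((I*√6)*(-6))*18 = -6*I*√6*18 = -108*I*√6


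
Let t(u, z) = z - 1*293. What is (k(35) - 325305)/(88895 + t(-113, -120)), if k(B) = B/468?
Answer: -152242705/41409576 ≈ -3.6765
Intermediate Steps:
t(u, z) = -293 + z (t(u, z) = z - 293 = -293 + z)
k(B) = B/468 (k(B) = B*(1/468) = B/468)
(k(35) - 325305)/(88895 + t(-113, -120)) = ((1/468)*35 - 325305)/(88895 + (-293 - 120)) = (35/468 - 325305)/(88895 - 413) = -152242705/468/88482 = -152242705/468*1/88482 = -152242705/41409576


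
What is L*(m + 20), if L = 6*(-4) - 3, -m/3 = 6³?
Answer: 16956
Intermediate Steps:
m = -648 (m = -3*6³ = -3*216 = -648)
L = -27 (L = -24 - 3 = -27)
L*(m + 20) = -27*(-648 + 20) = -27*(-628) = 16956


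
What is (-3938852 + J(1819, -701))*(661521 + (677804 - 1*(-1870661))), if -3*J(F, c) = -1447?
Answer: -37926334478474/3 ≈ -1.2642e+13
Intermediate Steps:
J(F, c) = 1447/3 (J(F, c) = -⅓*(-1447) = 1447/3)
(-3938852 + J(1819, -701))*(661521 + (677804 - 1*(-1870661))) = (-3938852 + 1447/3)*(661521 + (677804 - 1*(-1870661))) = -11815109*(661521 + (677804 + 1870661))/3 = -11815109*(661521 + 2548465)/3 = -11815109/3*3209986 = -37926334478474/3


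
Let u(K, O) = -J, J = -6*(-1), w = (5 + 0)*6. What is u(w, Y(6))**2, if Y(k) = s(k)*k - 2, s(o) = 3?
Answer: 36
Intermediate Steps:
w = 30 (w = 5*6 = 30)
J = 6
Y(k) = -2 + 3*k (Y(k) = 3*k - 2 = -2 + 3*k)
u(K, O) = -6 (u(K, O) = -1*6 = -6)
u(w, Y(6))**2 = (-6)**2 = 36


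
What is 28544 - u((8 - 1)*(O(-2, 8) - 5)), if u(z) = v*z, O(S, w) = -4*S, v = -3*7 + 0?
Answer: 28985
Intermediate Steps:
v = -21 (v = -21 + 0 = -21)
u(z) = -21*z
28544 - u((8 - 1)*(O(-2, 8) - 5)) = 28544 - (-21)*(8 - 1)*(-4*(-2) - 5) = 28544 - (-21)*7*(8 - 5) = 28544 - (-21)*7*3 = 28544 - (-21)*21 = 28544 - 1*(-441) = 28544 + 441 = 28985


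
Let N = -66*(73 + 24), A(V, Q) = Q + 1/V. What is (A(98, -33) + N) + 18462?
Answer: 1178647/98 ≈ 12027.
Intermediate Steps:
N = -6402 (N = -66*97 = -6402)
(A(98, -33) + N) + 18462 = ((-33 + 1/98) - 6402) + 18462 = (-3233/98 - 6402) + 18462 = -630629/98 + 18462 = 1178647/98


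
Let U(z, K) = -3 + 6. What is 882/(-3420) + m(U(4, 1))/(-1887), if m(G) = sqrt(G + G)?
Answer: -49/190 - sqrt(6)/1887 ≈ -0.25919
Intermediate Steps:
U(z, K) = 3
m(G) = sqrt(2)*sqrt(G) (m(G) = sqrt(2*G) = sqrt(2)*sqrt(G))
882/(-3420) + m(U(4, 1))/(-1887) = 882/(-3420) + (sqrt(2)*sqrt(3))/(-1887) = 882*(-1/3420) + sqrt(6)*(-1/1887) = -49/190 - sqrt(6)/1887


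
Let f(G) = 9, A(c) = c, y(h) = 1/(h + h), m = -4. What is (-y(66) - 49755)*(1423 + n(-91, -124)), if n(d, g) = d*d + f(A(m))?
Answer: -5799244663/12 ≈ -4.8327e+8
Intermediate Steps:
y(h) = 1/(2*h)
n(d, g) = 9 + d² (n(d, g) = d*d + 9 = d² + 9 = 9 + d²)
(-y(66) - 49755)*(1423 + n(-91, -124)) = (-1/(2*66) - 49755)*(1423 + (9 + (-91)²)) = (-1/(2*66) - 49755)*(1423 + (9 + 8281)) = (-1*1/132 - 49755)*(1423 + 8290) = (-1/132 - 49755)*9713 = -6567661/132*9713 = -5799244663/12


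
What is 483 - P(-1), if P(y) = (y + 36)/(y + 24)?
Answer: 11074/23 ≈ 481.48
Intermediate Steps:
P(y) = (36 + y)/(24 + y)
483 - P(-1) = 483 - (36 - 1)/(24 - 1) = 483 - 35/23 = 11074/23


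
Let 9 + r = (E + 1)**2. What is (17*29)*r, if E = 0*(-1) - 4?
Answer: 0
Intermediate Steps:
E = -4 (E = 0 - 4 = -4)
r = 0 (r = -9 + (-4 + 1)**2 = -9 + (-3)**2 = -9 + 9 = 0)
(17*29)*r = (17*29)*0 = 493*0 = 0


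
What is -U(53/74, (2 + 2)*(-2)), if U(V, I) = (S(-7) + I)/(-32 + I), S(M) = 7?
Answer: -1/40 ≈ -0.025000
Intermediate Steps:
U(V, I) = (7 + I)/(-32 + I)
-U(53/74, (2 + 2)*(-2)) = -(7 + (2 + 2)*(-2))/(-32 + (2 + 2)*(-2)) = -(7 + 4*(-2))/(-32 + 4*(-2)) = -(7 - 8)/(-32 - 8) = -(-1)/(-40) = -(-1)*(-1)/40 = -1*1/40 = -1/40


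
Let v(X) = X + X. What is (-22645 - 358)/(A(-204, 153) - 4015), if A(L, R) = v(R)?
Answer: 23003/3709 ≈ 6.2019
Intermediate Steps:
v(X) = 2*X
A(L, R) = 2*R
(-22645 - 358)/(A(-204, 153) - 4015) = (-22645 - 358)/(2*153 - 4015) = -23003/(306 - 4015) = -23003/(-3709) = -23003*(-1/3709) = 23003/3709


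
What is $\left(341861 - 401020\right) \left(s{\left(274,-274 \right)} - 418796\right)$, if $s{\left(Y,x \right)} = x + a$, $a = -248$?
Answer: $24806433562$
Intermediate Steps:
$s{\left(Y,x \right)} = -248 + x$ ($s{\left(Y,x \right)} = x - 248 = -248 + x$)
$\left(341861 - 401020\right) \left(s{\left(274,-274 \right)} - 418796\right) = \left(341861 - 401020\right) \left(\left(-248 - 274\right) - 418796\right) = - 59159 \left(-522 - 418796\right) = \left(-59159\right) \left(-419318\right) = 24806433562$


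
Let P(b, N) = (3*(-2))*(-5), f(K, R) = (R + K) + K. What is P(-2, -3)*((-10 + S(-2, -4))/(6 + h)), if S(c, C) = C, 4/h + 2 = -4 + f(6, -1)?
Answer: -1050/17 ≈ -61.765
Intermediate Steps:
f(K, R) = R + 2*K (f(K, R) = (K + R) + K = R + 2*K)
h = ⅘ (h = 4/(-2 + (-4 + (-1 + 2*6))) = 4/(-2 + (-4 + (-1 + 12))) = 4/(-2 + (-4 + 11)) = 4/(-2 + 7) = 4/5 = 4*(⅕) = ⅘ ≈ 0.80000)
P(b, N) = 30 (P(b, N) = -6*(-5) = 30)
P(-2, -3)*((-10 + S(-2, -4))/(6 + h)) = 30*((-10 - 4)/(6 + ⅘)) = 30*(-14/34/5) = 30*(-14*5/34) = 30*(-35/17) = -1050/17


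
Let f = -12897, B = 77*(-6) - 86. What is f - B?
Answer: -12349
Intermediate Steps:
B = -548 (B = -462 - 86 = -548)
f - B = -12897 - 1*(-548) = -12897 + 548 = -12349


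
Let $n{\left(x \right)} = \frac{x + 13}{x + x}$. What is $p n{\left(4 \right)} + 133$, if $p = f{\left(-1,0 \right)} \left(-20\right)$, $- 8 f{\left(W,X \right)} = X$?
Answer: $133$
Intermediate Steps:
$f{\left(W,X \right)} = - \frac{X}{8}$
$p = 0$ ($p = \left(- \frac{1}{8}\right) 0 \left(-20\right) = 0 \left(-20\right) = 0$)
$n{\left(x \right)} = \frac{13 + x}{2 x}$
$p n{\left(4 \right)} + 133 = 0 \frac{13 + 4}{2 \cdot 4} + 133 = 0 \cdot \frac{1}{2} \cdot \frac{1}{4} \cdot 17 + 133 = 0 \cdot \frac{17}{8} + 133 = 0 + 133 = 133$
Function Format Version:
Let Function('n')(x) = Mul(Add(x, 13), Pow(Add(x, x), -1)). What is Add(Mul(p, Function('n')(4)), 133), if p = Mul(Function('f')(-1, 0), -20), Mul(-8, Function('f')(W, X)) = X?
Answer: 133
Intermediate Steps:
Function('f')(W, X) = Mul(Rational(-1, 8), X)
p = 0 (p = Mul(Mul(Rational(-1, 8), 0), -20) = Mul(0, -20) = 0)
Function('n')(x) = Mul(Rational(1, 2), Pow(x, -1), Add(13, x)) (Function('n')(x) = Mul(Add(13, x), Pow(Mul(2, x), -1)) = Mul(Add(13, x), Mul(Rational(1, 2), Pow(x, -1))) = Mul(Rational(1, 2), Pow(x, -1), Add(13, x)))
Add(Mul(p, Function('n')(4)), 133) = Add(Mul(0, Mul(Rational(1, 2), Pow(4, -1), Add(13, 4))), 133) = Add(Mul(0, Mul(Rational(1, 2), Rational(1, 4), 17)), 133) = Add(Mul(0, Rational(17, 8)), 133) = Add(0, 133) = 133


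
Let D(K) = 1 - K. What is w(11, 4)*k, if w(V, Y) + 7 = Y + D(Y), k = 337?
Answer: -2022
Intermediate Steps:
w(V, Y) = -6 (w(V, Y) = -7 + (Y + (1 - Y)) = -7 + 1 = -6)
w(11, 4)*k = -6*337 = -2022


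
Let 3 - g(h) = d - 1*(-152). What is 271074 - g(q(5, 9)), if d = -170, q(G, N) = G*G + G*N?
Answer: 271053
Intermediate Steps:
q(G, N) = G² + G*N
g(h) = 21 (g(h) = 3 - (-170 - 1*(-152)) = 3 - (-170 + 152) = 3 - 1*(-18) = 3 + 18 = 21)
271074 - g(q(5, 9)) = 271074 - 1*21 = 271074 - 21 = 271053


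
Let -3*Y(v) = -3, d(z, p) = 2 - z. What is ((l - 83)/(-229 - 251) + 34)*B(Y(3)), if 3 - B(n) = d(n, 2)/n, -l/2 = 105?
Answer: 16613/240 ≈ 69.221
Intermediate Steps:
l = -210 (l = -2*105 = -210)
Y(v) = 1 (Y(v) = -1/3*(-3) = 1)
B(n) = 3 - (2 - n)/n
((l - 83)/(-229 - 251) + 34)*B(Y(3)) = ((-210 - 83)/(-229 - 251) + 34)*(4 - 2/1) = (-293/(-480) + 34)*(4 - 2*1) = (-293*(-1/480) + 34)*(4 - 2) = (293/480 + 34)*2 = (16613/480)*2 = 16613/240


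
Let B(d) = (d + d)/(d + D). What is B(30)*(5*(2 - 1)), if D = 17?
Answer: 300/47 ≈ 6.3830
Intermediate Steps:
B(d) = 2*d/(17 + d) (B(d) = (d + d)/(d + 17) = (2*d)/(17 + d) = 2*d/(17 + d))
B(30)*(5*(2 - 1)) = (2*30/(17 + 30))*(5*(2 - 1)) = (2*30/47)*(5*1) = (2*30*(1/47))*5 = (60/47)*5 = 300/47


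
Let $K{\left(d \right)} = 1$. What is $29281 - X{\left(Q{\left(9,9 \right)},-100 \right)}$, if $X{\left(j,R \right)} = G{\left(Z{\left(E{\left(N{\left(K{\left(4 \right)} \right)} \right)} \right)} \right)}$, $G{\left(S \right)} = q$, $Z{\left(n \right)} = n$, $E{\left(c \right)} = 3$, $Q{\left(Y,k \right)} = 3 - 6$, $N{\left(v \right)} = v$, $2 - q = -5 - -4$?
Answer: $29278$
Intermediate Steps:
$q = 3$ ($q = 2 - \left(-5 - -4\right) = 2 - \left(-5 + 4\right) = 2 - -1 = 2 + 1 = 3$)
$Q{\left(Y,k \right)} = -3$ ($Q{\left(Y,k \right)} = 3 - 6 = -3$)
$G{\left(S \right)} = 3$
$X{\left(j,R \right)} = 3$
$29281 - X{\left(Q{\left(9,9 \right)},-100 \right)} = 29281 - 3 = 29278$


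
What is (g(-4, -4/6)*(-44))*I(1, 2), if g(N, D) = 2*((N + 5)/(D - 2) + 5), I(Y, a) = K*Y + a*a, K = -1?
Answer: -1221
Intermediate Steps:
I(Y, a) = a² - Y (I(Y, a) = -Y + a*a = -Y + a² = a² - Y)
g(N, D) = 10 + 2*(5 + N)/(-2 + D) (g(N, D) = 2*((5 + N)/(-2 + D) + 5) = 2*(5 + (5 + N)/(-2 + D)) = 10 + 2*(5 + N)/(-2 + D))
(g(-4, -4/6)*(-44))*I(1, 2) = ((2*(-5 - 4 + 5*(-4/6))/(-2 - 4/6))*(-44))*(2² - 1*1) = ((2*(-5 - 4 + 5*(-4*⅙))/(-2 - 4*⅙))*(-44))*(4 - 1) = ((2*(-5 - 4 + 5*(-⅔))/(-2 - ⅔))*(-44))*3 = ((2*(-5 - 4 - 10/3)/(-8/3))*(-44))*3 = ((2*(-3/8)*(-37/3))*(-44))*3 = ((37/4)*(-44))*3 = -407*3 = -1221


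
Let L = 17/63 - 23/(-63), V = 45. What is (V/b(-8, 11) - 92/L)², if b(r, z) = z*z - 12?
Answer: 24803415081/1188100 ≈ 20877.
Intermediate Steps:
b(r, z) = -12 + z² (b(r, z) = z² - 12 = -12 + z²)
L = 40/63 (L = 17*(1/63) - 23*(-1/63) = 17/63 + 23/63 = 40/63 ≈ 0.63492)
(V/b(-8, 11) - 92/L)² = (45/(-12 + 11²) - 92/40/63)² = (45/(-12 + 121) - 92*63/40)² = (45/109 - 1449/10)² = (-157491/1090)² = 24803415081/1188100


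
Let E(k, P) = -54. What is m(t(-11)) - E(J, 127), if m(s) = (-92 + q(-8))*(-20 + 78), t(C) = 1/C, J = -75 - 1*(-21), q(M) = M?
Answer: -5746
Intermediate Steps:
J = -54 (J = -75 + 21 = -54)
t(C) = 1/C
m(s) = -5800 (m(s) = (-92 - 8)*(-20 + 78) = -100*58 = -5800)
m(t(-11)) - E(J, 127) = -5800 - 1*(-54) = -5800 + 54 = -5746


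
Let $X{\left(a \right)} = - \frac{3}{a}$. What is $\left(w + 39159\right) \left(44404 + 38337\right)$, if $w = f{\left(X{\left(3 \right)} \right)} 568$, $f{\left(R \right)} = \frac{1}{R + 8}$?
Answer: $\frac{22727380621}{7} \approx 3.2468 \cdot 10^{9}$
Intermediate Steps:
$f{\left(R \right)} = \frac{1}{8 + R}$
$w = \frac{568}{7}$ ($w = \frac{1}{8 - \frac{3}{3}} \cdot 568 = \frac{1}{8 - 1} \cdot 568 = \frac{1}{7} \cdot 568 = \frac{568}{7} \approx 81.143$)
$\left(w + 39159\right) \left(44404 + 38337\right) = \left(\frac{568}{7} + 39159\right) \left(44404 + 38337\right) = \frac{274681}{7} \cdot 82741 = \frac{22727380621}{7}$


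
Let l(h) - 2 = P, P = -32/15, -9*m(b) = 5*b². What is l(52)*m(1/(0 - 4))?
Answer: 1/216 ≈ 0.0046296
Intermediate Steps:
m(b) = -5*b²/9
P = -32/15 (P = -32*1/15 = -32/15 ≈ -2.1333)
l(h) = -2/15 (l(h) = 2 - 32/15 = -2/15)
l(52)*m(1/(0 - 4)) = -(-2)*(1/(0 - 4))²/27 = -(-2)*(1/(-4))²/27 = -(-2)*(-¼)²/27 = -(-2)/(27*16) = -2/15*(-5/144) = 1/216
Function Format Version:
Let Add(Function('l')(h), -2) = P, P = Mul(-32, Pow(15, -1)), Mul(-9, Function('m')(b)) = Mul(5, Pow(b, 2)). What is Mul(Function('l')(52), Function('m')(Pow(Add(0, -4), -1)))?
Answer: Rational(1, 216) ≈ 0.0046296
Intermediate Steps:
Function('m')(b) = Mul(Rational(-5, 9), Pow(b, 2)) (Function('m')(b) = Mul(Rational(-1, 9), Mul(5, Pow(b, 2))) = Mul(Rational(-5, 9), Pow(b, 2)))
P = Rational(-32, 15) (P = Mul(-32, Rational(1, 15)) = Rational(-32, 15) ≈ -2.1333)
Function('l')(h) = Rational(-2, 15) (Function('l')(h) = Add(2, Rational(-32, 15)) = Rational(-2, 15))
Mul(Function('l')(52), Function('m')(Pow(Add(0, -4), -1))) = Mul(Rational(-2, 15), Mul(Rational(-5, 9), Pow(Pow(Add(0, -4), -1), 2))) = Mul(Rational(-2, 15), Mul(Rational(-5, 9), Pow(Pow(-4, -1), 2))) = Mul(Rational(-2, 15), Mul(Rational(-5, 9), Pow(Rational(-1, 4), 2))) = Mul(Rational(-2, 15), Mul(Rational(-5, 9), Rational(1, 16))) = Mul(Rational(-2, 15), Rational(-5, 144)) = Rational(1, 216)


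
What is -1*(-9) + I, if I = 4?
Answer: 13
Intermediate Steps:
-1*(-9) + I = -1*(-9) + 4 = 9 + 4 = 13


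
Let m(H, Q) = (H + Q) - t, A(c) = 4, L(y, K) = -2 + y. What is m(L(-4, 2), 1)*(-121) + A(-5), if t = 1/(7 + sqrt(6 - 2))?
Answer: 5602/9 ≈ 622.44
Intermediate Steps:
t = 1/9 (t = 1/(7 + sqrt(4)) = 1/(7 + 2) = 1/9 ≈ 0.11111)
m(H, Q) = -1/9 + H + Q (m(H, Q) = (H + Q) - 1*1/9 = (H + Q) - 1/9 = -1/9 + H + Q)
m(L(-4, 2), 1)*(-121) + A(-5) = (-1/9 + (-2 - 4) + 1)*(-121) + 4 = (-1/9 - 6 + 1)*(-121) + 4 = -46/9*(-121) + 4 = 5566/9 + 4 = 5602/9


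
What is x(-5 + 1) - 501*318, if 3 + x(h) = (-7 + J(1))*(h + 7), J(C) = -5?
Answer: -159357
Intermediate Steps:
x(h) = -87 - 12*h (x(h) = -3 + (-7 - 5)*(h + 7) = -3 - 12*(7 + h) = -3 + (-84 - 12*h) = -87 - 12*h)
x(-5 + 1) - 501*318 = (-87 - 12*(-5 + 1)) - 501*318 = (-87 - 12*(-4)) - 159318 = (-87 + 48) - 159318 = -39 - 159318 = -159357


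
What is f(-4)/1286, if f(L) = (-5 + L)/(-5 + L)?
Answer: 1/1286 ≈ 0.00077760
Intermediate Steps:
f(L) = 1
f(-4)/1286 = 1/1286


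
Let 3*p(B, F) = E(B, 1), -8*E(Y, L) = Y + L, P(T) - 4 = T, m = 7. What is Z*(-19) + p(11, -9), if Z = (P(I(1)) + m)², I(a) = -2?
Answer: -3079/2 ≈ -1539.5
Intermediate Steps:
P(T) = 4 + T
E(Y, L) = -L/8 - Y/8 (E(Y, L) = -(Y + L)/8 = -(L + Y)/8 = -L/8 - Y/8)
p(B, F) = -1/24 - B/24 (p(B, F) = (-⅛*1 - B/8)/3 = (-⅛ - B/8)/3 = -1/24 - B/24)
Z = 81 (Z = ((4 - 2) + 7)² = (2 + 7)² = 9² = 81)
Z*(-19) + p(11, -9) = 81*(-19) + (-1/24 - 1/24*11) = -1539 + (-1/24 - 11/24) = -1539 - ½ = -3079/2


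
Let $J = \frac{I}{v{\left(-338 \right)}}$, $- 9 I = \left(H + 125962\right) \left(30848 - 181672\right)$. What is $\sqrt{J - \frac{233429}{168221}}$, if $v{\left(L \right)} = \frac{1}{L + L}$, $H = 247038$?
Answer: $\frac{i \sqrt{1076183682796119546570281}}{504663} \approx 2.0556 \cdot 10^{6} i$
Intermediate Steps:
$I = \frac{56257352000}{9}$ ($I = - \frac{\left(247038 + 125962\right) \left(30848 - 181672\right)}{9} = - \frac{373000 \left(-150824\right)}{9} = \left(- \frac{1}{9}\right) \left(-56257352000\right) = \frac{56257352000}{9} \approx 6.2508 \cdot 10^{9}$)
$v{\left(L \right)} = \frac{1}{2 L}$
$J = - \frac{38029969952000}{9}$ ($J = \frac{56257352000}{9 \frac{1}{2 \left(-338\right)}} = \frac{56257352000}{9 \cdot \frac{1}{2} \left(- \frac{1}{338}\right)} = \frac{56257352000}{9 \left(- \frac{1}{676}\right)} = \frac{56257352000}{9} \left(-676\right) = - \frac{38029969952000}{9} \approx -4.2256 \cdot 10^{12}$)
$\sqrt{J - \frac{233429}{168221}} = \sqrt{- \frac{38029969952000}{9} - \frac{233429}{168221}} = \sqrt{- \frac{6397439575297492861}{1513989}} = \frac{i \sqrt{1076183682796119546570281}}{504663}$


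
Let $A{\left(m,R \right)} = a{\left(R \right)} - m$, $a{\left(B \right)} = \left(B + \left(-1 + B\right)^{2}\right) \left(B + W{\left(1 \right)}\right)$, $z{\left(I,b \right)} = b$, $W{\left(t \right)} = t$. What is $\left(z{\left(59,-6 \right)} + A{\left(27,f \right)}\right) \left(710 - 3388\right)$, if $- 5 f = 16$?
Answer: $\frac{21681088}{125} \approx 1.7345 \cdot 10^{5}$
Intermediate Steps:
$f = - \frac{16}{5}$ ($f = \left(- \frac{1}{5}\right) 16 = - \frac{16}{5} \approx -3.2$)
$a{\left(B \right)} = \left(1 + B\right) \left(B + \left(-1 + B\right)^{2}\right)$ ($a{\left(B \right)} = \left(B + \left(-1 + B\right)^{2}\right) \left(B + 1\right) = \left(B + \left(-1 + B\right)^{2}\right) \left(1 + B\right) = \left(1 + B\right) \left(B + \left(-1 + B\right)^{2}\right)$)
$A{\left(m,R \right)} = 1 + R^{3} - m$ ($A{\left(m,R \right)} = \left(1 + R^{3}\right) - m = 1 + R^{3} - m$)
$\left(z{\left(59,-6 \right)} + A{\left(27,f \right)}\right) \left(710 - 3388\right) = \left(-6 + \left(1 + \left(- \frac{16}{5}\right)^{3} - 27\right)\right) \left(710 - 3388\right) = \left(-6 - \frac{7346}{125}\right) \left(-2678\right) = \left(- \frac{8096}{125}\right) \left(-2678\right) = \frac{21681088}{125}$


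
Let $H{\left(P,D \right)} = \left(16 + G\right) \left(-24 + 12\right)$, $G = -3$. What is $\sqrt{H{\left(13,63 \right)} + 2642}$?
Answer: $\sqrt{2486} \approx 49.86$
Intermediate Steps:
$H{\left(P,D \right)} = -156$ ($H{\left(P,D \right)} = \left(16 - 3\right) \left(-24 + 12\right) = 13 \left(-12\right) = -156$)
$\sqrt{H{\left(13,63 \right)} + 2642} = \sqrt{-156 + 2642} = \sqrt{2486}$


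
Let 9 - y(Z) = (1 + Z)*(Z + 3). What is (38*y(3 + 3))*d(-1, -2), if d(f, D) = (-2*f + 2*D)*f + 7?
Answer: -18468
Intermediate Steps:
y(Z) = 9 - (1 + Z)*(3 + Z) (y(Z) = 9 - (1 + Z)*(Z + 3) = 9 - (1 + Z)*(3 + Z))
d(f, D) = 7 + f*(-2*f + 2*D) (d(f, D) = f*(-2*f + 2*D) + 7 = 7 + f*(-2*f + 2*D))
(38*y(3 + 3))*d(-1, -2) = (38*(6 - (3 + 3)² - 4*(3 + 3)))*(7 - 2*(-1)² + 2*(-2)*(-1)) = (38*(6 - 1*6² - 4*6))*(7 - 2*1 + 4) = (38*(6 - 1*36 - 24))*(7 - 2 + 4) = (38*(6 - 36 - 24))*9 = (38*(-54))*9 = -2052*9 = -18468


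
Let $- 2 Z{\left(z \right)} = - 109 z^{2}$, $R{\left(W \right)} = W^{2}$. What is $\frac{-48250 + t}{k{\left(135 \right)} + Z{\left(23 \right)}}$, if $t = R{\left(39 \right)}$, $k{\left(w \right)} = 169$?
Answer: $- \frac{93458}{57999} \approx -1.6114$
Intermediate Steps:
$Z{\left(z \right)} = \frac{109 z^{2}}{2}$ ($Z{\left(z \right)} = - \frac{\left(-109\right) z^{2}}{2} = \frac{109 z^{2}}{2}$)
$t = 1521$ ($t = 39^{2} = 1521$)
$\frac{-48250 + t}{k{\left(135 \right)} + Z{\left(23 \right)}} = \frac{-48250 + 1521}{169 + \frac{109 \cdot 23^{2}}{2}} = - \frac{46729}{169 + \frac{109}{2} \cdot 529} = - \frac{46729}{169 + \frac{57661}{2}} = - \frac{46729}{\frac{57999}{2}} = \left(-46729\right) \frac{2}{57999} = - \frac{93458}{57999}$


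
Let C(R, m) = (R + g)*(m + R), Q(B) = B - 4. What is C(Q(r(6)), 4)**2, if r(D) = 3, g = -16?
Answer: 2601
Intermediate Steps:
Q(B) = -4 + B
C(R, m) = (-16 + R)*(R + m) (C(R, m) = (R - 16)*(m + R) = (-16 + R)*(R + m))
C(Q(r(6)), 4)**2 = ((-4 + 3)**2 - 16*(-4 + 3) - 16*4 + (-4 + 3)*4)**2 = ((-1)**2 - 16*(-1) - 64 - 1*4)**2 = (1 + 16 - 64 - 4)**2 = (-51)**2 = 2601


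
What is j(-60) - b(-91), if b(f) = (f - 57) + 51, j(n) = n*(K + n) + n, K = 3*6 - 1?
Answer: 2617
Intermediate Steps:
K = 17 (K = 18 - 1 = 17)
j(n) = n + n*(17 + n) (j(n) = n*(17 + n) + n = n + n*(17 + n))
b(f) = -6 + f (b(f) = (-57 + f) + 51 = -6 + f)
j(-60) - b(-91) = -60*(18 - 60) - (-6 - 91) = -60*(-42) - 1*(-97) = 2520 + 97 = 2617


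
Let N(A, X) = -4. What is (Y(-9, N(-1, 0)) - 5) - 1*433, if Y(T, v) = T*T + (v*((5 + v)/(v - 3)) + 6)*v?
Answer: -2683/7 ≈ -383.29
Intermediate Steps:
Y(T, v) = T**2 + v*(6 + v*(5 + v)/(-3 + v)) (Y(T, v) = T**2 + (v*((5 + v)/(-3 + v)) + 6)*v = T**2 + (v*(5 + v)/(-3 + v) + 6)*v = T**2 + (6 + v*(5 + v)/(-3 + v))*v = T**2 + v*(6 + v*(5 + v)/(-3 + v)))
(Y(-9, N(-1, 0)) - 5) - 1*433 = (((-4)**3 - 18*(-4) - 3*(-9)**2 + 11*(-4)**2 - 4*(-9)**2)/(-3 - 4) - 5) - 1*433 = ((-64 + 72 - 3*81 + 11*16 - 4*81)/(-7) - 5) - 433 = (-(-64 + 72 - 243 + 176 - 324)/7 - 5) - 433 = (-1/7*(-383) - 5) - 433 = (383/7 - 5) - 433 = 348/7 - 433 = -2683/7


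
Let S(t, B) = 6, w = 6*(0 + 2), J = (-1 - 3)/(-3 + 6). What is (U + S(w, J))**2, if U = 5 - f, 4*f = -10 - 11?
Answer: 4225/16 ≈ 264.06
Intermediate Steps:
J = -4/3 ≈ -1.3333
f = -21/4 (f = (-10 - 11)/4 = (1/4)*(-21) = -21/4 ≈ -5.2500)
w = 12 (w = 6*2 = 12)
U = 41/4 (U = 5 - 1*(-21/4) = 5 + 21/4 = 41/4 ≈ 10.250)
(U + S(w, J))**2 = (41/4 + 6)**2 = (65/4)**2 = 4225/16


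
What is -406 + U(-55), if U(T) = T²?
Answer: 2619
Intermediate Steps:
-406 + U(-55) = -406 + (-55)² = -406 + 3025 = 2619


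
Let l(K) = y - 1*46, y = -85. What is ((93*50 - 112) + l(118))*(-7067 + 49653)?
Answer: 187676502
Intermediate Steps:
l(K) = -131 (l(K) = -85 - 1*46 = -85 - 46 = -131)
((93*50 - 112) + l(118))*(-7067 + 49653) = ((93*50 - 112) - 131)*(-7067 + 49653) = ((4650 - 112) - 131)*42586 = (4538 - 131)*42586 = 4407*42586 = 187676502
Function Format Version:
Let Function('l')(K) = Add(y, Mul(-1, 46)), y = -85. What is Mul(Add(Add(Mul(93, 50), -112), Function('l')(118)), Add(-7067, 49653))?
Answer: 187676502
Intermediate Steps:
Function('l')(K) = -131 (Function('l')(K) = Add(-85, Mul(-1, 46)) = Add(-85, -46) = -131)
Mul(Add(Add(Mul(93, 50), -112), Function('l')(118)), Add(-7067, 49653)) = Mul(Add(Add(Mul(93, 50), -112), -131), Add(-7067, 49653)) = Mul(Add(Add(4650, -112), -131), 42586) = Mul(Add(4538, -131), 42586) = Mul(4407, 42586) = 187676502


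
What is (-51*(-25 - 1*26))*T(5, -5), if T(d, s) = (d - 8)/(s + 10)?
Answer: -7803/5 ≈ -1560.6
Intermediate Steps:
T(d, s) = (-8 + d)/(10 + s)
(-51*(-25 - 1*26))*T(5, -5) = (-51*(-25 - 1*26))*((-8 + 5)/(10 - 5)) = (-51*(-25 - 26))*(-3/5) = (-51*(-51))*((⅕)*(-3)) = 2601*(-⅗) = -7803/5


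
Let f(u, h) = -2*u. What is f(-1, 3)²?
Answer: 4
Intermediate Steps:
f(-1, 3)² = (-2*(-1))² = 2² = 4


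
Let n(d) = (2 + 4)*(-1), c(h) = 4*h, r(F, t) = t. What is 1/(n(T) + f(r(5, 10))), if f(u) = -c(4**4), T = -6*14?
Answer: -1/1030 ≈ -0.00097087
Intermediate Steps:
T = -84
f(u) = -1024 (f(u) = -4*4**4 = -4*256 = -1*1024 = -1024)
n(d) = -6 (n(d) = 6*(-1) = -6)
1/(n(T) + f(r(5, 10))) = 1/(-6 - 1024) = 1/(-1030) = -1/1030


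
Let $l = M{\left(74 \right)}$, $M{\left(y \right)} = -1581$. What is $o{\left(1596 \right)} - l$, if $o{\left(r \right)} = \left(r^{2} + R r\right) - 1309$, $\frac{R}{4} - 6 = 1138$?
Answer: $9850784$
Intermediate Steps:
$R = 4576$ ($R = 24 + 4 \cdot 1138 = 24 + 4552 = 4576$)
$l = -1581$
$o{\left(r \right)} = -1309 + r^{2} + 4576 r$ ($o{\left(r \right)} = \left(r^{2} + 4576 r\right) - 1309 = -1309 + r^{2} + 4576 r$)
$o{\left(1596 \right)} - l = \left(-1309 + 1596^{2} + 4576 \cdot 1596\right) - -1581 = \left(-1309 + 2547216 + 7303296\right) + 1581 = 9849203 + 1581 = 9850784$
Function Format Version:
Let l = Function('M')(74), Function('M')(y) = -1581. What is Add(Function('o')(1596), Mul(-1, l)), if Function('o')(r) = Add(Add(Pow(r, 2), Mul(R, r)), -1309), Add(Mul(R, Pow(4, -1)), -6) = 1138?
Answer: 9850784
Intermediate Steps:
R = 4576 (R = Add(24, Mul(4, 1138)) = Add(24, 4552) = 4576)
l = -1581
Function('o')(r) = Add(-1309, Pow(r, 2), Mul(4576, r)) (Function('o')(r) = Add(Add(Pow(r, 2), Mul(4576, r)), -1309) = Add(-1309, Pow(r, 2), Mul(4576, r)))
Add(Function('o')(1596), Mul(-1, l)) = Add(Add(-1309, Pow(1596, 2), Mul(4576, 1596)), Mul(-1, -1581)) = Add(Add(-1309, 2547216, 7303296), 1581) = Add(9849203, 1581) = 9850784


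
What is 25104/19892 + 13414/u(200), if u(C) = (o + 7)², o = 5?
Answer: 33805783/358056 ≈ 94.415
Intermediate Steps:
u(C) = 144 (u(C) = (5 + 7)² = 12² = 144)
25104/19892 + 13414/u(200) = 25104/19892 + 13414/144 = 25104*(1/19892) + 13414*(1/144) = 6276/4973 + 6707/72 = 33805783/358056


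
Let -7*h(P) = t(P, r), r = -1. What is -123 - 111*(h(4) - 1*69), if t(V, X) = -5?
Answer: 52197/7 ≈ 7456.7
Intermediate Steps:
h(P) = 5/7 (h(P) = -⅐*(-5) = 5/7)
-123 - 111*(h(4) - 1*69) = -123 - 111*(5/7 - 1*69) = -123 - 111*(5/7 - 69) = -123 - 111*(-478/7) = -123 + 53058/7 = 52197/7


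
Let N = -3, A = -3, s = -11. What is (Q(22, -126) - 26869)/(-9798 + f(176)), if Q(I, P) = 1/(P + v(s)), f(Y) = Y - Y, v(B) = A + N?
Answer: 3546709/1293336 ≈ 2.7423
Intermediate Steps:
v(B) = -6 (v(B) = -3 - 3 = -6)
f(Y) = 0
Q(I, P) = 1/(-6 + P) (Q(I, P) = 1/(P - 6) = 1/(-6 + P))
(Q(22, -126) - 26869)/(-9798 + f(176)) = (1/(-6 - 126) - 26869)/(-9798 + 0) = (1/(-132) - 26869)/(-9798) = (-1/132 - 26869)*(-1/9798) = -3546709/132*(-1/9798) = 3546709/1293336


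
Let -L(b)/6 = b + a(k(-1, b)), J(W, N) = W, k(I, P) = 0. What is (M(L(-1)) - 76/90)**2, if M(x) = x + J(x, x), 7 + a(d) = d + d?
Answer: 18335524/2025 ≈ 9054.6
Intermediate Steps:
a(d) = -7 + 2*d (a(d) = -7 + (d + d) = -7 + 2*d)
L(b) = 42 - 6*b (L(b) = -6*(b + (-7 + 2*0)) = -6*(b + (-7 + 0)) = -6*(b - 7) = -6*(-7 + b) = 42 - 6*b)
M(x) = 2*x (M(x) = x + x = 2*x)
(M(L(-1)) - 76/90)**2 = (2*(42 - 6*(-1)) - 76/90)**2 = (2*(42 + 6) - 76*1/90)**2 = (2*48 - 38/45)**2 = (96 - 38/45)**2 = (4282/45)**2 = 18335524/2025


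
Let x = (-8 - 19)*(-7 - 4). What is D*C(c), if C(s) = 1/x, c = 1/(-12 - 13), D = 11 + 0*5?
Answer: 1/27 ≈ 0.037037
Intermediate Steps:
D = 11 (D = 11 + 0 = 11)
x = 297 (x = -27*(-11) = 297)
c = -1/25 (c = 1/(-25) = -1/25 ≈ -0.040000)
C(s) = 1/297
D*C(c) = 11*(1/297) = 1/27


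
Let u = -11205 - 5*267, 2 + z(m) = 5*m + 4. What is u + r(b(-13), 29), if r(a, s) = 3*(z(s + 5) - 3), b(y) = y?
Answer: -12033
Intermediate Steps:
z(m) = 2 + 5*m (z(m) = -2 + (5*m + 4) = -2 + (4 + 5*m) = 2 + 5*m)
r(a, s) = 72 + 15*s (r(a, s) = 3*((2 + 5*(s + 5)) - 3) = 3*((2 + 5*(5 + s)) - 3) = 3*((2 + (25 + 5*s)) - 3) = 3*((27 + 5*s) - 3) = 3*(24 + 5*s) = 72 + 15*s)
u = -12540 (u = -11205 - 1335 = -12540)
u + r(b(-13), 29) = -12540 + (72 + 15*29) = -12540 + (72 + 435) = -12540 + 507 = -12033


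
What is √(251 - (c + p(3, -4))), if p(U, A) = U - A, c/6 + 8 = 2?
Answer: 2*√70 ≈ 16.733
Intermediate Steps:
c = -36 (c = -48 + 6*2 = -48 + 12 = -36)
√(251 - (c + p(3, -4))) = √(251 - (-36 + (3 - 1*(-4)))) = √(251 - (-36 + (3 + 4))) = √(251 - (-36 + 7)) = √(251 - 1*(-29)) = √(251 + 29) = √280 = 2*√70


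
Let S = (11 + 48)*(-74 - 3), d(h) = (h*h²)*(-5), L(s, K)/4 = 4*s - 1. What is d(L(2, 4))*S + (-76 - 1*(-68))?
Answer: 498639672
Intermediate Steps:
L(s, K) = -4 + 16*s (L(s, K) = 4*(4*s - 1) = 4*(-1 + 4*s) = -4 + 16*s)
d(h) = -5*h³ (d(h) = h³*(-5) = -5*h³)
S = -4543 (S = 59*(-77) = -4543)
d(L(2, 4))*S + (-76 - 1*(-68)) = -5*(-4 + 16*2)³*(-4543) + (-76 - 1*(-68)) = -5*(-4 + 32)³*(-4543) + (-76 + 68) = -5*28³*(-4543) - 8 = -5*21952*(-4543) - 8 = -109760*(-4543) - 8 = 498639680 - 8 = 498639672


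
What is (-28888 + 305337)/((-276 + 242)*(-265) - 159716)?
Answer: -276449/150706 ≈ -1.8344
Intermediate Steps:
(-28888 + 305337)/((-276 + 242)*(-265) - 159716) = 276449/(-34*(-265) - 159716) = 276449/(9010 - 159716) = 276449/(-150706) = 276449*(-1/150706) = -276449/150706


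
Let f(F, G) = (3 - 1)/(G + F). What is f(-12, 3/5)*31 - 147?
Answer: -8689/57 ≈ -152.44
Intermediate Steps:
f(F, G) = 2/(F + G)
f(-12, 3/5)*31 - 147 = (2/(-12 + 3/5))*31 - 147 = (2/(-12 + (⅕)*3))*31 - 147 = (2/(-12 + ⅗))*31 - 147 = (2/(-57/5))*31 - 147 = (2*(-5/57))*31 - 147 = -10/57*31 - 147 = -310/57 - 147 = -8689/57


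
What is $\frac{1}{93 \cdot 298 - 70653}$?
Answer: $- \frac{1}{42939} \approx -2.3289 \cdot 10^{-5}$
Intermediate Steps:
$\frac{1}{93 \cdot 298 - 70653} = \frac{1}{27714 - 70653} = \frac{1}{-42939} = - \frac{1}{42939}$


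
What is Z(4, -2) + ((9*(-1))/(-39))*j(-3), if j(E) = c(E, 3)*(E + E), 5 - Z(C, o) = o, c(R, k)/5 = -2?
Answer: 271/13 ≈ 20.846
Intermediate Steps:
c(R, k) = -10 (c(R, k) = 5*(-2) = -10)
Z(C, o) = 5 - o
j(E) = -20*E (j(E) = -10*(E + E) = -20*E)
Z(4, -2) + ((9*(-1))/(-39))*j(-3) = (5 - 1*(-2)) + ((9*(-1))/(-39))*(-20*(-3)) = (5 + 2) - 9*(-1/39)*60 = 7 + (3/13)*60 = 7 + 180/13 = 271/13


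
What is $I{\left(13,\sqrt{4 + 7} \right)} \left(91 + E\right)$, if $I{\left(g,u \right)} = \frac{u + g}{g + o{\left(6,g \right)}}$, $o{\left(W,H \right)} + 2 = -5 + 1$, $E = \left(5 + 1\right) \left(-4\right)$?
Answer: $\frac{871}{7} + \frac{67 \sqrt{11}}{7} \approx 156.17$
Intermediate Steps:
$E = -24$ ($E = 6 \left(-4\right) = -24$)
$o{\left(W,H \right)} = -6$ ($o{\left(W,H \right)} = -2 + \left(-5 + 1\right) = -2 - 4 = -6$)
$I{\left(g,u \right)} = \frac{g + u}{-6 + g}$ ($I{\left(g,u \right)} = \frac{u + g}{g - 6} = \frac{g + u}{-6 + g}$)
$I{\left(13,\sqrt{4 + 7} \right)} \left(91 + E\right) = \frac{13 + \sqrt{4 + 7}}{-6 + 13} \left(91 - 24\right) = \frac{13 + \sqrt{11}}{7} \cdot 67 = \left(\frac{13}{7} + \frac{\sqrt{11}}{7}\right) 67 = \frac{871}{7} + \frac{67 \sqrt{11}}{7}$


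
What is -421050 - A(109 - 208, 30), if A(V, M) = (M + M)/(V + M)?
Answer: -9684130/23 ≈ -4.2105e+5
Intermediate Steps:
A(V, M) = 2*M/(M + V) (A(V, M) = (2*M)/(M + V) = 2*M/(M + V))
-421050 - A(109 - 208, 30) = -421050 - 2*30/(30 + (109 - 208)) = -421050 - 2*30/(30 - 99) = -421050 - 2*30/(-69) = -421050 - 2*30*(-1)/69 = -421050 - 1*(-20/23) = -421050 + 20/23 = -9684130/23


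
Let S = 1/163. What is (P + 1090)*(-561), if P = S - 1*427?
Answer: -60627270/163 ≈ -3.7195e+5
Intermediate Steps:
S = 1/163 ≈ 0.0061350
P = -69600/163 (P = 1/163 - 1*427 = 1/163 - 427 = -69600/163 ≈ -426.99)
(P + 1090)*(-561) = (-69600/163 + 1090)*(-561) = (108070/163)*(-561) = -60627270/163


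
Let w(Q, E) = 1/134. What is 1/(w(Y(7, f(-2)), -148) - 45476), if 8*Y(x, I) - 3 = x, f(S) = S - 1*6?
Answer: -134/6093783 ≈ -2.1990e-5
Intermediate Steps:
f(S) = -6 + S (f(S) = S - 6 = -6 + S)
Y(x, I) = 3/8 + x/8
w(Q, E) = 1/134
1/(w(Y(7, f(-2)), -148) - 45476) = 1/(1/134 - 45476) = 1/(-6093783/134) = -134/6093783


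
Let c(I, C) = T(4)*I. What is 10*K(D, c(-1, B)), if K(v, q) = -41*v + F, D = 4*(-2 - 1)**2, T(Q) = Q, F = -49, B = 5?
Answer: -15250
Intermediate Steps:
c(I, C) = 4*I
D = 36 (D = 4*(-3)**2 = 4*9 = 36)
K(v, q) = -49 - 41*v (K(v, q) = -41*v - 49 = -49 - 41*v)
10*K(D, c(-1, B)) = 10*(-49 - 41*36) = 10*(-49 - 1476) = 10*(-1525) = -15250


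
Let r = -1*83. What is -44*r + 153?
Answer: 3805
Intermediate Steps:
r = -83
-44*r + 153 = -44*(-83) + 153 = 3652 + 153 = 3805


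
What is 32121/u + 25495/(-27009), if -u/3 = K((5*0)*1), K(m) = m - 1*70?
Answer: 287400713/1890630 ≈ 152.01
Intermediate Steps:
K(m) = -70 + m (K(m) = m - 70 = -70 + m)
u = 210 (u = -3*(-70 + (5*0)*1) = -3*(-70 + 0*1) = -3*(-70 + 0) = -3*(-70) = 210)
32121/u + 25495/(-27009) = 32121/210 + 25495/(-27009) = 32121*(1/210) + 25495*(-1/27009) = 10707/70 - 25495/27009 = 287400713/1890630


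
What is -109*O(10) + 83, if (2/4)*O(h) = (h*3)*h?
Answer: -65317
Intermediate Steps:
O(h) = 6*h² (O(h) = 2*((h*3)*h) = 2*((3*h)*h) = 2*(3*h²) = 6*h²)
-109*O(10) + 83 = -654*10² + 83 = -654*100 + 83 = -109*600 + 83 = -65400 + 83 = -65317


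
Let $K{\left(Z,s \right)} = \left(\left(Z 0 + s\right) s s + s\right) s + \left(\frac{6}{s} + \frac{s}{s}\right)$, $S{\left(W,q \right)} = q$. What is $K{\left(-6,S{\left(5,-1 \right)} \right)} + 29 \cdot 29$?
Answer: $838$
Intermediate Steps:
$K{\left(Z,s \right)} = 1 + \frac{6}{s} + s \left(s + s^{3}\right)$ ($K{\left(Z,s \right)} = \left(\left(0 + s\right) s s + s\right) s + \left(\frac{6}{s} + 1\right) = \left(s s s + s\right) s + \left(1 + \frac{6}{s}\right) = \left(s^{2} s + s\right) s + \left(1 + \frac{6}{s}\right) = \left(s^{3} + s\right) s + \left(1 + \frac{6}{s}\right) = \left(s + s^{3}\right) s + \left(1 + \frac{6}{s}\right) = s \left(s + s^{3}\right) + \left(1 + \frac{6}{s}\right) = 1 + \frac{6}{s} + s \left(s + s^{3}\right)$)
$K{\left(-6,S{\left(5,-1 \right)} \right)} + 29 \cdot 29 = \frac{6 - 1 + \left(-1\right)^{3} + \left(-1\right)^{5}}{-1} + 29 \cdot 29 = - (6 - 1 - 1 - 1) + 841 = \left(-1\right) 3 + 841 = -3 + 841 = 838$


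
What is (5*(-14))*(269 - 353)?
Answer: 5880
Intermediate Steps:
(5*(-14))*(269 - 353) = -70*(-84) = 5880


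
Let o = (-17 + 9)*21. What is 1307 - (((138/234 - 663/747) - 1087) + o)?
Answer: 8294158/3237 ≈ 2562.3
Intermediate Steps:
o = -168 (o = -8*21 = -168)
1307 - (((138/234 - 663/747) - 1087) + o) = 1307 - (((138/234 - 663/747) - 1087) - 168) = 1307 - (((138*(1/234) - 663*1/747) - 1087) - 168) = 1307 - (((23/39 - 221/249) - 1087) - 168) = 1307 - ((-964/3237 - 1087) - 168) = 1307 - (-3519583/3237 - 168) = 1307 - 1*(-4063399/3237) = 1307 + 4063399/3237 = 8294158/3237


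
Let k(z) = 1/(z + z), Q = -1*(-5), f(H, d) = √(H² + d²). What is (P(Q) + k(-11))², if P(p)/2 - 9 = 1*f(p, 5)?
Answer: 252825/484 + 3950*√2/11 ≈ 1030.2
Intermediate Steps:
Q = 5
k(z) = 1/(2*z)
P(p) = 18 + 2*√(25 + p²) (P(p) = 18 + 2*(1*√(p² + 5²)) = 18 + 2*(1*√(p² + 25)) = 18 + 2*(1*√(25 + p²)) = 18 + 2*√(25 + p²))
(P(Q) + k(-11))² = ((18 + 2*√(25 + 5²)) + (½)/(-11))² = ((18 + 2*√(25 + 25)) + (½)*(-1/11))² = ((18 + 2*√50) - 1/22)² = ((18 + 2*(5*√2)) - 1/22)² = ((18 + 10*√2) - 1/22)² = (395/22 + 10*√2)²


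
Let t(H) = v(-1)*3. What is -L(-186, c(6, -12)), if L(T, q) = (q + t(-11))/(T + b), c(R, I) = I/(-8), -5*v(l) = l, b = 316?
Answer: -21/1300 ≈ -0.016154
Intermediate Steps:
v(l) = -l/5
c(R, I) = -I/8 (c(R, I) = I*(-⅛) = -I/8)
t(H) = ⅗ (t(H) = -⅕*(-1)*3 = (⅕)*3 = ⅗)
L(T, q) = (⅗ + q)/(316 + T) (L(T, q) = (q + ⅗)/(T + 316) = (⅗ + q)/(316 + T))
-L(-186, c(6, -12)) = -(⅗ - ⅛*(-12))/(316 - 186) = -(⅗ + 3/2)/130 = -21/(130*10) = -1*21/1300 = -21/1300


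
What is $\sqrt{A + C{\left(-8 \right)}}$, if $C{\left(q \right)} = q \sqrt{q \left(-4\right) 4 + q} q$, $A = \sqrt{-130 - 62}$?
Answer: $2 \sqrt{32 \sqrt{30} + 2 i \sqrt{3}} \approx 26.479 + 0.26165 i$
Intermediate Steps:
$A = 8 i \sqrt{3}$ ($A = \sqrt{-192} = 8 i \sqrt{3} \approx 13.856 i$)
$C{\left(q \right)} = \sqrt{15} q^{2} \sqrt{- q}$ ($C{\left(q \right)} = q \sqrt{- 4 q 4 + q} q = q \sqrt{- 16 q + q} q = q \sqrt{- 15 q} q = q \sqrt{15} \sqrt{- q} q = \sqrt{15} q^{2} \sqrt{- q}$)
$\sqrt{A + C{\left(-8 \right)}} = \sqrt{8 i \sqrt{3} + \sqrt{15} \left(\left(-1\right) \left(-8\right)\right)^{\frac{5}{2}}} = \sqrt{8 i \sqrt{3} + \sqrt{15} \cdot 8^{\frac{5}{2}}} = \sqrt{8 i \sqrt{3} + \sqrt{15} \cdot 128 \sqrt{2}} = \sqrt{8 i \sqrt{3} + 128 \sqrt{30}} = \sqrt{128 \sqrt{30} + 8 i \sqrt{3}}$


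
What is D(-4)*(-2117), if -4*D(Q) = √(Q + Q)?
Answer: 2117*I*√2/2 ≈ 1496.9*I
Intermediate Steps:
D(Q) = -√2*√Q/4 (D(Q) = -√(Q + Q)/4 = -√2*√Q/4)
D(-4)*(-2117) = -√2*√(-4)/4*(-2117) = -√2*2*I/4*(-2117) = -I*√2/2*(-2117) = 2117*I*√2/2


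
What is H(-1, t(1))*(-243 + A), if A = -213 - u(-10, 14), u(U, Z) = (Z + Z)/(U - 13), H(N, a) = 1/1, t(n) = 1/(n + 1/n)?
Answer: -10460/23 ≈ -454.78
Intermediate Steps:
H(N, a) = 1
u(U, Z) = 2*Z/(-13 + U) (u(U, Z) = (2*Z)/(-13 + U) = 2*Z/(-13 + U))
A = -4871/23 (A = -213 - 2*14/(-13 - 10) = -213 - 2*14/(-23) = -213 - 2*14*(-1)/23 = -213 - 1*(-28/23) = -213 + 28/23 = -4871/23 ≈ -211.78)
H(-1, t(1))*(-243 + A) = 1*(-243 - 4871/23) = 1*(-10460/23) = -10460/23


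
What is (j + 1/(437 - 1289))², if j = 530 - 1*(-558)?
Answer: 859282650625/725904 ≈ 1.1837e+6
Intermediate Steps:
j = 1088 (j = 530 + 558 = 1088)
(j + 1/(437 - 1289))² = (1088 + 1/(437 - 1289))² = (1088 + 1/(-852))² = (1088 - 1/852)² = (926975/852)² = 859282650625/725904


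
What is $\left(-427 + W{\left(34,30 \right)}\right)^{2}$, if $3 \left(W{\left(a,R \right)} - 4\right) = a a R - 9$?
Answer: $123965956$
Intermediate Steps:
$W{\left(a,R \right)} = 1 + \frac{R a^{2}}{3}$ ($W{\left(a,R \right)} = 4 + \frac{a a R - 9}{3} = 4 + \frac{a^{2} R - 9}{3} = 4 + \frac{R a^{2} - 9}{3} = 4 + \frac{-9 + R a^{2}}{3} = 4 + \left(-3 + \frac{R a^{2}}{3}\right) = 1 + \frac{R a^{2}}{3}$)
$\left(-427 + W{\left(34,30 \right)}\right)^{2} = \left(-427 + \left(1 + \frac{1}{3} \cdot 30 \cdot 34^{2}\right)\right)^{2} = \left(-427 + \left(1 + \frac{1}{3} \cdot 30 \cdot 1156\right)\right)^{2} = \left(-427 + \left(1 + 11560\right)\right)^{2} = \left(-427 + 11561\right)^{2} = 11134^{2} = 123965956$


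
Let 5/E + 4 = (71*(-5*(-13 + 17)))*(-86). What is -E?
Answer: -5/122116 ≈ -4.0945e-5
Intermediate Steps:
E = 5/122116 (E = 5/(-4 + (71*(-5*(-13 + 17)))*(-86)) = 5/(-4 + (71*(-5*4))*(-86)) = 5/(-4 + (71*(-20))*(-86)) = 5/(-4 - 1420*(-86)) = 5/(-4 + 122120) = 5/122116 ≈ 4.0945e-5)
-E = -1*5/122116 = -5/122116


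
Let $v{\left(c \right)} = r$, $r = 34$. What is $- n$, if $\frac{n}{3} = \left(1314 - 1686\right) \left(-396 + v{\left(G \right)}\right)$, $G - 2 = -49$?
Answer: $-403992$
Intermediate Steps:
$G = -47$ ($G = 2 - 49 = -47$)
$v{\left(c \right)} = 34$
$n = 403992$ ($n = 3 \left(1314 - 1686\right) \left(-396 + 34\right) = 3 \left(\left(-372\right) \left(-362\right)\right) = 3 \cdot 134664 = 403992$)
$- n = \left(-1\right) 403992 = -403992$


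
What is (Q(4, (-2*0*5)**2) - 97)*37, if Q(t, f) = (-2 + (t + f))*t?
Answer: -3293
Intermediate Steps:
Q(t, f) = t*(-2 + f + t) (Q(t, f) = (-2 + (f + t))*t = (-2 + f + t)*t = t*(-2 + f + t))
(Q(4, (-2*0*5)**2) - 97)*37 = (4*(-2 + (-2*0*5)**2 + 4) - 97)*37 = (4*(-2 + (0*5)**2 + 4) - 97)*37 = (4*(-2 + 0**2 + 4) - 97)*37 = (4*(-2 + 0 + 4) - 97)*37 = (4*2 - 97)*37 = (8 - 97)*37 = -89*37 = -3293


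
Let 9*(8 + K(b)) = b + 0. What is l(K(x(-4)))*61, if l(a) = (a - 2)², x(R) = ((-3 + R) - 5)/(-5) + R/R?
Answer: 11436829/2025 ≈ 5647.8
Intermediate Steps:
x(R) = 13/5 - R/5 (x(R) = (-8 + R)*(-⅕) + 1 = (8/5 - R/5) + 1 = 13/5 - R/5)
K(b) = -8 + b/9 (K(b) = -8 + (b + 0)/9 = -8 + b/9)
l(a) = (-2 + a)²
l(K(x(-4)))*61 = (-2 + (-8 + (13/5 - ⅕*(-4))/9))²*61 = (-2 + (-8 + (13/5 + ⅘)/9))²*61 = (-2 + (-8 + (⅑)*(17/5)))²*61 = (-2 + (-8 + 17/45))²*61 = (-2 - 343/45)²*61 = (-433/45)²*61 = (187489/2025)*61 = 11436829/2025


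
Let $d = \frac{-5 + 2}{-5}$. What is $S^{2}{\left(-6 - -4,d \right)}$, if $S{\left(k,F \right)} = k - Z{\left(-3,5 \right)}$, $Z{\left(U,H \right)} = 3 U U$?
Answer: $841$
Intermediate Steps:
$Z{\left(U,H \right)} = 3 U^{2}$
$d = \frac{3}{5}$ ($d = \left(-3\right) \left(- \frac{1}{5}\right) = \frac{3}{5} \approx 0.6$)
$S{\left(k,F \right)} = -27 + k$ ($S{\left(k,F \right)} = k - 3 \left(-3\right)^{2} = k - 3 \cdot 9 = k - 27 = -27 + k$)
$S^{2}{\left(-6 - -4,d \right)} = \left(-27 - 2\right)^{2} = \left(-29\right)^{2} = 841$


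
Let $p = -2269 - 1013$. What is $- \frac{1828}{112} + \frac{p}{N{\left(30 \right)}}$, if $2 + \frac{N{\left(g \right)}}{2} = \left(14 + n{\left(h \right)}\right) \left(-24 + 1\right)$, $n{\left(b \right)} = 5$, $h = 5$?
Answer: $- \frac{154675}{12292} \approx -12.583$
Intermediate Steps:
$p = -3282$ ($p = -2269 - 1013 = -3282$)
$N{\left(g \right)} = -878$ ($N{\left(g \right)} = -4 + 2 \left(14 + 5\right) \left(-24 + 1\right) = -4 + 2 \cdot 19 \left(-23\right) = -4 + 2 \left(-437\right) = -4 - 874 = -878$)
$- \frac{1828}{112} + \frac{p}{N{\left(30 \right)}} = - \frac{1828}{112} - \frac{3282}{-878} = \left(-1828\right) \frac{1}{112} - - \frac{1641}{439} = - \frac{457}{28} + \frac{1641}{439} = - \frac{154675}{12292}$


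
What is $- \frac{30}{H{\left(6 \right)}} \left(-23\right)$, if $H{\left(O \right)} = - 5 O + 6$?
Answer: $- \frac{115}{4} \approx -28.75$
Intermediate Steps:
$H{\left(O \right)} = 6 - 5 O$
$- \frac{30}{H{\left(6 \right)}} \left(-23\right) = - \frac{30}{6 - 30} \left(-23\right) = - \frac{30}{-24} \left(-23\right) = \left(-30\right) \left(- \frac{1}{24}\right) \left(-23\right) = \frac{5}{4} \left(-23\right) = - \frac{115}{4}$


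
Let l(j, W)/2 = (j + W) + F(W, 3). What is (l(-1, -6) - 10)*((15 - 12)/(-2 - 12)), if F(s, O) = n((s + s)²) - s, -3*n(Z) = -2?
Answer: 16/7 ≈ 2.2857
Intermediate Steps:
n(Z) = ⅔ (n(Z) = -⅓*(-2) = ⅔)
F(s, O) = ⅔ - s
l(j, W) = 4/3 + 2*j (l(j, W) = 2*((j + W) + (⅔ - W)) = 2*((W + j) + (⅔ - W)) = 2*(⅔ + j) = 4/3 + 2*j)
(l(-1, -6) - 10)*((15 - 12)/(-2 - 12)) = ((4/3 + 2*(-1)) - 10)*((15 - 12)/(-2 - 12)) = ((4/3 - 2) - 10)*(3/(-14)) = (-⅔ - 10)*(3*(-1/14)) = -32/3*(-3/14) = 16/7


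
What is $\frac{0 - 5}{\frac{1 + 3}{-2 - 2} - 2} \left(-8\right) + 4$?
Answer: $- \frac{28}{3} \approx -9.3333$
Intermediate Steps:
$\frac{0 - 5}{\frac{1 + 3}{-2 - 2} - 2} \left(-8\right) + 4 = - \frac{5}{\frac{4}{-4} - 2} \left(-8\right) + 4 = - \frac{5}{4 \left(- \frac{1}{4}\right) - 2} \left(-8\right) + 4 = - \frac{5}{-1 - 2} \left(-8\right) + 4 = - \frac{5}{-3} \left(-8\right) + 4 = \left(-5\right) \left(- \frac{1}{3}\right) \left(-8\right) + 4 = \frac{5}{3} \left(-8\right) + 4 = - \frac{40}{3} + 4 = - \frac{28}{3}$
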